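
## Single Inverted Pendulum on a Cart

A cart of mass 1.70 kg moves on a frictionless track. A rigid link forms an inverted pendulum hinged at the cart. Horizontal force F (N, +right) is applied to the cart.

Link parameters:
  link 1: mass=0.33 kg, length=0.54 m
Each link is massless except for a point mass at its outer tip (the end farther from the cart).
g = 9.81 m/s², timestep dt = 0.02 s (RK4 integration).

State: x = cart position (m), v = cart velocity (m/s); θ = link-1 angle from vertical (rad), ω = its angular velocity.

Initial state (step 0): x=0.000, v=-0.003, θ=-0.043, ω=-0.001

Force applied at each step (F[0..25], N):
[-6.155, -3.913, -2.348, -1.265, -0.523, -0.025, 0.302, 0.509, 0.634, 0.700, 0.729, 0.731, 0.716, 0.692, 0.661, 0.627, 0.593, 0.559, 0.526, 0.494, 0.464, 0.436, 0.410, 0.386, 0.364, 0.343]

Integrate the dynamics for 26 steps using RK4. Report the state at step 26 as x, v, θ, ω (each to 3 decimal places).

Answer: x=-0.052, v=-0.036, θ=0.011, ω=0.001

Derivation:
apply F[0]=-6.155 → step 1: x=-0.001, v=-0.074, θ=-0.042, ω=0.114
apply F[1]=-3.913 → step 2: x=-0.003, v=-0.118, θ=-0.039, ω=0.182
apply F[2]=-2.348 → step 3: x=-0.005, v=-0.144, θ=-0.035, ω=0.217
apply F[3]=-1.265 → step 4: x=-0.008, v=-0.158, θ=-0.030, ω=0.230
apply F[4]=-0.523 → step 5: x=-0.012, v=-0.163, θ=-0.026, ω=0.230
apply F[5]=-0.025 → step 6: x=-0.015, v=-0.163, θ=-0.021, ω=0.220
apply F[6]=+0.302 → step 7: x=-0.018, v=-0.158, θ=-0.017, ω=0.205
apply F[7]=+0.509 → step 8: x=-0.021, v=-0.152, θ=-0.013, ω=0.187
apply F[8]=+0.634 → step 9: x=-0.024, v=-0.144, θ=-0.010, ω=0.169
apply F[9]=+0.700 → step 10: x=-0.027, v=-0.135, θ=-0.006, ω=0.150
apply F[10]=+0.729 → step 11: x=-0.029, v=-0.127, θ=-0.004, ω=0.132
apply F[11]=+0.731 → step 12: x=-0.032, v=-0.118, θ=-0.001, ω=0.115
apply F[12]=+0.716 → step 13: x=-0.034, v=-0.109, θ=0.001, ω=0.099
apply F[13]=+0.692 → step 14: x=-0.036, v=-0.101, θ=0.003, ω=0.085
apply F[14]=+0.661 → step 15: x=-0.038, v=-0.094, θ=0.004, ω=0.072
apply F[15]=+0.627 → step 16: x=-0.040, v=-0.087, θ=0.006, ω=0.061
apply F[16]=+0.593 → step 17: x=-0.042, v=-0.080, θ=0.007, ω=0.051
apply F[17]=+0.559 → step 18: x=-0.043, v=-0.074, θ=0.008, ω=0.042
apply F[18]=+0.526 → step 19: x=-0.045, v=-0.068, θ=0.009, ω=0.034
apply F[19]=+0.494 → step 20: x=-0.046, v=-0.062, θ=0.009, ω=0.027
apply F[20]=+0.464 → step 21: x=-0.047, v=-0.057, θ=0.010, ω=0.021
apply F[21]=+0.436 → step 22: x=-0.048, v=-0.052, θ=0.010, ω=0.016
apply F[22]=+0.410 → step 23: x=-0.049, v=-0.048, θ=0.010, ω=0.011
apply F[23]=+0.386 → step 24: x=-0.050, v=-0.044, θ=0.010, ω=0.007
apply F[24]=+0.364 → step 25: x=-0.051, v=-0.040, θ=0.011, ω=0.004
apply F[25]=+0.343 → step 26: x=-0.052, v=-0.036, θ=0.011, ω=0.001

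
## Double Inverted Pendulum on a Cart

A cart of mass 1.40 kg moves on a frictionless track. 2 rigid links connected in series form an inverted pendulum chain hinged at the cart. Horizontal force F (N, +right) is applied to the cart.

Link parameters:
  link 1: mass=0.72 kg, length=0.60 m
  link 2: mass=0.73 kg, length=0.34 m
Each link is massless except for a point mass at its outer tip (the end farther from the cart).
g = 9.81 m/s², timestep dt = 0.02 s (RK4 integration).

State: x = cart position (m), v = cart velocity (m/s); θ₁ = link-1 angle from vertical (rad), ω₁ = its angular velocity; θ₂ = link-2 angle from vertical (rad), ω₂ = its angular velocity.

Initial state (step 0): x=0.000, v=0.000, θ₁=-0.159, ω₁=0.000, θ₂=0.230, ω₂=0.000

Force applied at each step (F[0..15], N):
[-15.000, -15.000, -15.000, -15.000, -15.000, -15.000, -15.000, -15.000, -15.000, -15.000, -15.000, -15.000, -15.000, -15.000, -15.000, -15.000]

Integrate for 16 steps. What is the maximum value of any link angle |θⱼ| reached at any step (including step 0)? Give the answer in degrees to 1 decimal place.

apply F[0]=-15.000 → step 1: x=-0.002, v=-0.183, θ₁=-0.158, ω₁=0.134, θ₂=0.234, ω₂=0.437
apply F[1]=-15.000 → step 2: x=-0.007, v=-0.366, θ₁=-0.154, ω₁=0.271, θ₂=0.247, ω₂=0.874
apply F[2]=-15.000 → step 3: x=-0.016, v=-0.551, θ₁=-0.147, ω₁=0.415, θ₂=0.269, ω₂=1.313
apply F[3]=-15.000 → step 4: x=-0.029, v=-0.739, θ₁=-0.137, ω₁=0.570, θ₂=0.300, ω₂=1.752
apply F[4]=-15.000 → step 5: x=-0.046, v=-0.931, θ₁=-0.124, ω₁=0.741, θ₂=0.339, ω₂=2.189
apply F[5]=-15.000 → step 6: x=-0.067, v=-1.126, θ₁=-0.107, ω₁=0.934, θ₂=0.388, ω₂=2.619
apply F[6]=-15.000 → step 7: x=-0.091, v=-1.326, θ₁=-0.086, ω₁=1.153, θ₂=0.444, ω₂=3.034
apply F[7]=-15.000 → step 8: x=-0.120, v=-1.531, θ₁=-0.061, ω₁=1.405, θ₂=0.509, ω₂=3.423
apply F[8]=-15.000 → step 9: x=-0.152, v=-1.740, θ₁=-0.030, ω₁=1.697, θ₂=0.581, ω₂=3.773
apply F[9]=-15.000 → step 10: x=-0.189, v=-1.953, θ₁=0.007, ω₁=2.032, θ₂=0.659, ω₂=4.069
apply F[10]=-15.000 → step 11: x=-0.231, v=-2.169, θ₁=0.052, ω₁=2.414, θ₂=0.743, ω₂=4.290
apply F[11]=-15.000 → step 12: x=-0.276, v=-2.386, θ₁=0.104, ω₁=2.843, θ₂=0.830, ω₂=4.416
apply F[12]=-15.000 → step 13: x=-0.326, v=-2.600, θ₁=0.166, ω₁=3.315, θ₂=0.919, ω₂=4.422
apply F[13]=-15.000 → step 14: x=-0.380, v=-2.807, θ₁=0.237, ω₁=3.821, θ₂=1.006, ω₂=4.287
apply F[14]=-15.000 → step 15: x=-0.438, v=-3.001, θ₁=0.319, ω₁=4.350, θ₂=1.089, ω₂=3.991
apply F[15]=-15.000 → step 16: x=-0.500, v=-3.173, θ₁=0.411, ω₁=4.887, θ₂=1.165, ω₂=3.524
Max |angle| over trajectory = 1.165 rad = 66.7°.

Answer: 66.7°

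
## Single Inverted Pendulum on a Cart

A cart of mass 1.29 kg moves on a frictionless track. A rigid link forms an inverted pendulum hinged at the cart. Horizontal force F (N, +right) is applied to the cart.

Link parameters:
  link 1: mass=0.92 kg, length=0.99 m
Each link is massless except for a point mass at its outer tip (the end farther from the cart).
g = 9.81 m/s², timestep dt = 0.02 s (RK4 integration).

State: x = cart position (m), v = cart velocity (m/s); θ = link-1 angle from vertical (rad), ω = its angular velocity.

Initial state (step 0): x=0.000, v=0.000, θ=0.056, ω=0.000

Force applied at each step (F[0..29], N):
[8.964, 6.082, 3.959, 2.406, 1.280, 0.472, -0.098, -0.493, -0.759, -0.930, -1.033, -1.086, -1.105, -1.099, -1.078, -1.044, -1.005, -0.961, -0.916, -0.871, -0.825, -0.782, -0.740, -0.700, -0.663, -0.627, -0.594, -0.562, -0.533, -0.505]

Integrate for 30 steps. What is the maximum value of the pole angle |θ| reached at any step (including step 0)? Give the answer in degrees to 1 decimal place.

Answer: 3.2°

Derivation:
apply F[0]=+8.964 → step 1: x=0.001, v=0.131, θ=0.055, ω=-0.121
apply F[1]=+6.082 → step 2: x=0.005, v=0.218, θ=0.052, ω=-0.198
apply F[2]=+3.959 → step 3: x=0.010, v=0.272, θ=0.047, ω=-0.243
apply F[3]=+2.406 → step 4: x=0.015, v=0.303, θ=0.042, ω=-0.265
apply F[4]=+1.280 → step 5: x=0.022, v=0.317, θ=0.037, ω=-0.272
apply F[5]=+0.472 → step 6: x=0.028, v=0.320, θ=0.031, ω=-0.268
apply F[6]=-0.098 → step 7: x=0.034, v=0.315, θ=0.026, ω=-0.257
apply F[7]=-0.493 → step 8: x=0.041, v=0.304, θ=0.021, ω=-0.241
apply F[8]=-0.759 → step 9: x=0.046, v=0.289, θ=0.016, ω=-0.223
apply F[9]=-0.930 → step 10: x=0.052, v=0.273, θ=0.012, ω=-0.203
apply F[10]=-1.033 → step 11: x=0.057, v=0.255, θ=0.008, ω=-0.184
apply F[11]=-1.086 → step 12: x=0.062, v=0.238, θ=0.005, ω=-0.165
apply F[12]=-1.105 → step 13: x=0.067, v=0.220, θ=0.002, ω=-0.146
apply F[13]=-1.099 → step 14: x=0.071, v=0.203, θ=-0.001, ω=-0.129
apply F[14]=-1.078 → step 15: x=0.075, v=0.187, θ=-0.003, ω=-0.113
apply F[15]=-1.044 → step 16: x=0.079, v=0.171, θ=-0.005, ω=-0.098
apply F[16]=-1.005 → step 17: x=0.082, v=0.156, θ=-0.007, ω=-0.084
apply F[17]=-0.961 → step 18: x=0.085, v=0.143, θ=-0.009, ω=-0.072
apply F[18]=-0.916 → step 19: x=0.088, v=0.130, θ=-0.010, ω=-0.061
apply F[19]=-0.871 → step 20: x=0.090, v=0.118, θ=-0.011, ω=-0.051
apply F[20]=-0.825 → step 21: x=0.092, v=0.107, θ=-0.012, ω=-0.042
apply F[21]=-0.782 → step 22: x=0.094, v=0.096, θ=-0.013, ω=-0.034
apply F[22]=-0.740 → step 23: x=0.096, v=0.087, θ=-0.014, ω=-0.027
apply F[23]=-0.700 → step 24: x=0.098, v=0.078, θ=-0.014, ω=-0.021
apply F[24]=-0.663 → step 25: x=0.099, v=0.069, θ=-0.014, ω=-0.015
apply F[25]=-0.627 → step 26: x=0.101, v=0.062, θ=-0.015, ω=-0.010
apply F[26]=-0.594 → step 27: x=0.102, v=0.055, θ=-0.015, ω=-0.006
apply F[27]=-0.562 → step 28: x=0.103, v=0.048, θ=-0.015, ω=-0.002
apply F[28]=-0.533 → step 29: x=0.104, v=0.042, θ=-0.015, ω=0.001
apply F[29]=-0.505 → step 30: x=0.104, v=0.036, θ=-0.015, ω=0.004
Max |angle| over trajectory = 0.056 rad = 3.2°.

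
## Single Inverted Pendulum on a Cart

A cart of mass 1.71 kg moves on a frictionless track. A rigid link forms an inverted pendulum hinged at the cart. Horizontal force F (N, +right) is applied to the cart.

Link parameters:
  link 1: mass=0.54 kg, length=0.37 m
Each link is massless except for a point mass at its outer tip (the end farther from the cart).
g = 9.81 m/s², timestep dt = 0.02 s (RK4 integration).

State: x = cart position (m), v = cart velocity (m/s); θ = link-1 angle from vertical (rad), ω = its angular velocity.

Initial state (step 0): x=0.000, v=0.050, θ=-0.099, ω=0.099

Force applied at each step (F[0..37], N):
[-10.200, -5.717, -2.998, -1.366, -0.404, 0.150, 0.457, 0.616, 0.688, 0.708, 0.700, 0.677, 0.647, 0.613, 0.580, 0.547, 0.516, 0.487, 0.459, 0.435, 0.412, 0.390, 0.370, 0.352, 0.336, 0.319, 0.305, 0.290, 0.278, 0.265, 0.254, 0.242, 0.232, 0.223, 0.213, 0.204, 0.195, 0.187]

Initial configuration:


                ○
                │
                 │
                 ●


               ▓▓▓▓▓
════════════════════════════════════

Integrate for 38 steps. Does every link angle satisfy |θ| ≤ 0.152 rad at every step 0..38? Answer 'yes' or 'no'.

apply F[0]=-10.200 → step 1: x=-0.000, v=-0.063, θ=-0.095, ω=0.351
apply F[1]=-5.717 → step 2: x=-0.002, v=-0.124, θ=-0.086, ω=0.468
apply F[2]=-2.998 → step 3: x=-0.005, v=-0.154, θ=-0.077, ω=0.506
apply F[3]=-1.366 → step 4: x=-0.008, v=-0.166, θ=-0.067, ω=0.499
apply F[4]=-0.404 → step 5: x=-0.011, v=-0.167, θ=-0.057, ω=0.469
apply F[5]=+0.150 → step 6: x=-0.015, v=-0.162, θ=-0.048, ω=0.428
apply F[6]=+0.457 → step 7: x=-0.018, v=-0.154, θ=-0.040, ω=0.383
apply F[7]=+0.616 → step 8: x=-0.021, v=-0.144, θ=-0.033, ω=0.338
apply F[8]=+0.688 → step 9: x=-0.024, v=-0.134, θ=-0.026, ω=0.296
apply F[9]=+0.708 → step 10: x=-0.026, v=-0.125, θ=-0.021, ω=0.257
apply F[10]=+0.700 → step 11: x=-0.028, v=-0.115, θ=-0.016, ω=0.223
apply F[11]=+0.677 → step 12: x=-0.031, v=-0.107, θ=-0.012, ω=0.192
apply F[12]=+0.647 → step 13: x=-0.033, v=-0.098, θ=-0.008, ω=0.164
apply F[13]=+0.613 → step 14: x=-0.035, v=-0.091, θ=-0.005, ω=0.140
apply F[14]=+0.580 → step 15: x=-0.036, v=-0.084, θ=-0.003, ω=0.119
apply F[15]=+0.547 → step 16: x=-0.038, v=-0.077, θ=-0.000, ω=0.101
apply F[16]=+0.516 → step 17: x=-0.040, v=-0.071, θ=0.001, ω=0.085
apply F[17]=+0.487 → step 18: x=-0.041, v=-0.066, θ=0.003, ω=0.071
apply F[18]=+0.459 → step 19: x=-0.042, v=-0.061, θ=0.004, ω=0.059
apply F[19]=+0.435 → step 20: x=-0.043, v=-0.056, θ=0.005, ω=0.048
apply F[20]=+0.412 → step 21: x=-0.044, v=-0.051, θ=0.006, ω=0.039
apply F[21]=+0.390 → step 22: x=-0.045, v=-0.047, θ=0.007, ω=0.032
apply F[22]=+0.370 → step 23: x=-0.046, v=-0.043, θ=0.007, ω=0.025
apply F[23]=+0.352 → step 24: x=-0.047, v=-0.040, θ=0.008, ω=0.019
apply F[24]=+0.336 → step 25: x=-0.048, v=-0.036, θ=0.008, ω=0.014
apply F[25]=+0.319 → step 26: x=-0.049, v=-0.033, θ=0.009, ω=0.010
apply F[26]=+0.305 → step 27: x=-0.049, v=-0.030, θ=0.009, ω=0.006
apply F[27]=+0.290 → step 28: x=-0.050, v=-0.027, θ=0.009, ω=0.003
apply F[28]=+0.278 → step 29: x=-0.050, v=-0.024, θ=0.009, ω=0.001
apply F[29]=+0.265 → step 30: x=-0.051, v=-0.022, θ=0.009, ω=-0.001
apply F[30]=+0.254 → step 31: x=-0.051, v=-0.019, θ=0.009, ω=-0.003
apply F[31]=+0.242 → step 32: x=-0.052, v=-0.017, θ=0.009, ω=-0.005
apply F[32]=+0.232 → step 33: x=-0.052, v=-0.015, θ=0.009, ω=-0.006
apply F[33]=+0.223 → step 34: x=-0.052, v=-0.013, θ=0.008, ω=-0.007
apply F[34]=+0.213 → step 35: x=-0.052, v=-0.011, θ=0.008, ω=-0.008
apply F[35]=+0.204 → step 36: x=-0.053, v=-0.009, θ=0.008, ω=-0.009
apply F[36]=+0.195 → step 37: x=-0.053, v=-0.007, θ=0.008, ω=-0.010
apply F[37]=+0.187 → step 38: x=-0.053, v=-0.006, θ=0.008, ω=-0.010
Max |angle| over trajectory = 0.099 rad; bound = 0.152 → within bound.

Answer: yes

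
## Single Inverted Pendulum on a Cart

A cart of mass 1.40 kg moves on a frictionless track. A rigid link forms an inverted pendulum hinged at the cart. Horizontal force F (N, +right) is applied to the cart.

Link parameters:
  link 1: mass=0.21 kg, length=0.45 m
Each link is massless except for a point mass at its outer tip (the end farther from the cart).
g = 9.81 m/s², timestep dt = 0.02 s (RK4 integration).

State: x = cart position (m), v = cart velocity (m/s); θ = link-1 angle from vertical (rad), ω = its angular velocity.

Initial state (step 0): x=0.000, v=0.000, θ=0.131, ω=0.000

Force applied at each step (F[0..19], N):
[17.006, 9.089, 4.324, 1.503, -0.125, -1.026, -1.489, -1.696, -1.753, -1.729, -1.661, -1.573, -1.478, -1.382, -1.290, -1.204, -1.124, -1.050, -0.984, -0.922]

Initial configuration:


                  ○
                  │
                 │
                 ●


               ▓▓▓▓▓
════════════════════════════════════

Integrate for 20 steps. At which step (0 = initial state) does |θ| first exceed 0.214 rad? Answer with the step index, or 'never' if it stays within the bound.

apply F[0]=+17.006 → step 1: x=0.002, v=0.239, θ=0.126, ω=-0.469
apply F[1]=+9.089 → step 2: x=0.008, v=0.365, θ=0.115, ω=-0.695
apply F[2]=+4.324 → step 3: x=0.016, v=0.423, θ=0.100, ω=-0.778
apply F[3]=+1.503 → step 4: x=0.025, v=0.442, θ=0.084, ω=-0.779
apply F[4]=-0.125 → step 5: x=0.034, v=0.438, θ=0.069, ω=-0.737
apply F[5]=-1.026 → step 6: x=0.042, v=0.422, θ=0.055, ω=-0.674
apply F[6]=-1.489 → step 7: x=0.051, v=0.399, θ=0.042, ω=-0.602
apply F[7]=-1.696 → step 8: x=0.058, v=0.374, θ=0.031, ω=-0.530
apply F[8]=-1.753 → step 9: x=0.066, v=0.348, θ=0.021, ω=-0.461
apply F[9]=-1.729 → step 10: x=0.072, v=0.323, θ=0.013, ω=-0.398
apply F[10]=-1.661 → step 11: x=0.078, v=0.299, θ=0.005, ω=-0.341
apply F[11]=-1.573 → step 12: x=0.084, v=0.276, θ=-0.001, ω=-0.290
apply F[12]=-1.478 → step 13: x=0.089, v=0.255, θ=-0.006, ω=-0.245
apply F[13]=-1.382 → step 14: x=0.094, v=0.236, θ=-0.011, ω=-0.206
apply F[14]=-1.290 → step 15: x=0.099, v=0.218, θ=-0.015, ω=-0.171
apply F[15]=-1.204 → step 16: x=0.103, v=0.201, θ=-0.018, ω=-0.141
apply F[16]=-1.124 → step 17: x=0.107, v=0.186, θ=-0.020, ω=-0.115
apply F[17]=-1.050 → step 18: x=0.111, v=0.171, θ=-0.022, ω=-0.092
apply F[18]=-0.984 → step 19: x=0.114, v=0.158, θ=-0.024, ω=-0.073
apply F[19]=-0.922 → step 20: x=0.117, v=0.145, θ=-0.025, ω=-0.056
max |θ| = 0.131 ≤ 0.214 over all 21 states.

Answer: never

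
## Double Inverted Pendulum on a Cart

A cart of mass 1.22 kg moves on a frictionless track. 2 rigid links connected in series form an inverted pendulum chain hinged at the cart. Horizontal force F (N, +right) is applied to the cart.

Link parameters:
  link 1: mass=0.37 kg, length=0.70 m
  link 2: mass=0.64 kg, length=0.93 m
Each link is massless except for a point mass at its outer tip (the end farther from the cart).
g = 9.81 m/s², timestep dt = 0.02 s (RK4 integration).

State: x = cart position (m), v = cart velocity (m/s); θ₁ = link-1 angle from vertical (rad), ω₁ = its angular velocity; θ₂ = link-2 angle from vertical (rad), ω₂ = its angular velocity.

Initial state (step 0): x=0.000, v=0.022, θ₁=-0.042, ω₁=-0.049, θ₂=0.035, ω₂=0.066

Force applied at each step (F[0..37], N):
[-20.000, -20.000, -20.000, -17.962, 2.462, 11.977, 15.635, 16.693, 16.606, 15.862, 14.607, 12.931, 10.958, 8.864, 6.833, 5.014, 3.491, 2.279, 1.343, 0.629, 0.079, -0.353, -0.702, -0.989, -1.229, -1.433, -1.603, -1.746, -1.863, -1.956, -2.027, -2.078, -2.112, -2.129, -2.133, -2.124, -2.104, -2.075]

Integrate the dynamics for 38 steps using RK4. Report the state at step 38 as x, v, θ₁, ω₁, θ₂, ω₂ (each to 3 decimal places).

Answer: x=0.230, v=0.432, θ₁=-0.046, ω₁=-0.076, θ₂=-0.028, ω₂=-0.106

Derivation:
apply F[0]=-20.000 → step 1: x=-0.003, v=-0.299, θ₁=-0.039, ω₁=0.358, θ₂=0.037, ω₂=0.113
apply F[1]=-20.000 → step 2: x=-0.012, v=-0.621, θ₁=-0.028, ω₁=0.773, θ₂=0.039, ω₂=0.155
apply F[2]=-20.000 → step 3: x=-0.028, v=-0.946, θ₁=-0.008, ω₁=1.205, θ₂=0.043, ω₂=0.188
apply F[3]=-17.962 → step 4: x=-0.049, v=-1.241, θ₁=0.020, ω₁=1.612, θ₂=0.047, ω₂=0.207
apply F[4]=+2.462 → step 5: x=-0.074, v=-1.206, θ₁=0.052, ω₁=1.566, θ₂=0.051, ω₂=0.213
apply F[5]=+11.977 → step 6: x=-0.096, v=-1.019, θ₁=0.081, ω₁=1.325, θ₂=0.055, ω₂=0.206
apply F[6]=+15.635 → step 7: x=-0.114, v=-0.778, θ₁=0.104, ω₁=1.026, θ₂=0.059, ω₂=0.185
apply F[7]=+16.693 → step 8: x=-0.127, v=-0.524, θ₁=0.122, ω₁=0.725, θ₂=0.063, ω₂=0.152
apply F[8]=+16.606 → step 9: x=-0.135, v=-0.275, θ₁=0.133, ω₁=0.443, θ₂=0.065, ω₂=0.111
apply F[9]=+15.862 → step 10: x=-0.138, v=-0.041, θ₁=0.140, ω₁=0.187, θ₂=0.067, ω₂=0.065
apply F[10]=+14.607 → step 11: x=-0.137, v=0.173, θ₁=0.141, ω₁=-0.035, θ₂=0.068, ω₂=0.017
apply F[11]=+12.931 → step 12: x=-0.132, v=0.360, θ₁=0.139, ω₁=-0.221, θ₂=0.068, ω₂=-0.029
apply F[12]=+10.958 → step 13: x=-0.123, v=0.516, θ₁=0.133, ω₁=-0.368, θ₂=0.067, ω₂=-0.072
apply F[13]=+8.864 → step 14: x=-0.111, v=0.639, θ₁=0.124, ω₁=-0.475, θ₂=0.065, ω₂=-0.110
apply F[14]=+6.833 → step 15: x=-0.098, v=0.731, θ₁=0.114, ω₁=-0.544, θ₂=0.062, ω₂=-0.143
apply F[15]=+5.014 → step 16: x=-0.082, v=0.796, θ₁=0.103, ω₁=-0.582, θ₂=0.059, ω₂=-0.171
apply F[16]=+3.491 → step 17: x=-0.066, v=0.837, θ₁=0.091, ω₁=-0.596, θ₂=0.056, ω₂=-0.193
apply F[17]=+2.279 → step 18: x=-0.049, v=0.861, θ₁=0.079, ω₁=-0.591, θ₂=0.051, ω₂=-0.211
apply F[18]=+1.343 → step 19: x=-0.032, v=0.872, θ₁=0.068, ω₁=-0.574, θ₂=0.047, ω₂=-0.225
apply F[19]=+0.629 → step 20: x=-0.014, v=0.872, θ₁=0.057, ω₁=-0.549, θ₂=0.043, ω₂=-0.234
apply F[20]=+0.079 → step 21: x=0.003, v=0.865, θ₁=0.046, ω₁=-0.520, θ₂=0.038, ω₂=-0.241
apply F[21]=-0.353 → step 22: x=0.020, v=0.853, θ₁=0.036, ω₁=-0.488, θ₂=0.033, ω₂=-0.244
apply F[22]=-0.702 → step 23: x=0.037, v=0.837, θ₁=0.026, ω₁=-0.456, θ₂=0.028, ω₂=-0.244
apply F[23]=-0.989 → step 24: x=0.054, v=0.817, θ₁=0.018, ω₁=-0.423, θ₂=0.023, ω₂=-0.242
apply F[24]=-1.229 → step 25: x=0.070, v=0.795, θ₁=0.009, ω₁=-0.391, θ₂=0.018, ω₂=-0.238
apply F[25]=-1.433 → step 26: x=0.085, v=0.770, θ₁=0.002, ω₁=-0.359, θ₂=0.014, ω₂=-0.232
apply F[26]=-1.603 → step 27: x=0.101, v=0.744, θ₁=-0.005, ω₁=-0.329, θ₂=0.009, ω₂=-0.224
apply F[27]=-1.746 → step 28: x=0.115, v=0.717, θ₁=-0.011, ω₁=-0.299, θ₂=0.005, ω₂=-0.216
apply F[28]=-1.863 → step 29: x=0.129, v=0.689, θ₁=-0.017, ω₁=-0.271, θ₂=0.000, ω₂=-0.206
apply F[29]=-1.956 → step 30: x=0.143, v=0.660, θ₁=-0.022, ω₁=-0.244, θ₂=-0.004, ω₂=-0.196
apply F[30]=-2.027 → step 31: x=0.156, v=0.630, θ₁=-0.027, ω₁=-0.218, θ₂=-0.007, ω₂=-0.185
apply F[31]=-2.078 → step 32: x=0.168, v=0.601, θ₁=-0.031, ω₁=-0.193, θ₂=-0.011, ω₂=-0.174
apply F[32]=-2.112 → step 33: x=0.180, v=0.572, θ₁=-0.034, ω₁=-0.170, θ₂=-0.014, ω₂=-0.163
apply F[33]=-2.129 → step 34: x=0.191, v=0.543, θ₁=-0.038, ω₁=-0.148, θ₂=-0.017, ω₂=-0.151
apply F[34]=-2.133 → step 35: x=0.201, v=0.514, θ₁=-0.040, ω₁=-0.128, θ₂=-0.020, ω₂=-0.139
apply F[35]=-2.124 → step 36: x=0.211, v=0.486, θ₁=-0.043, ω₁=-0.109, θ₂=-0.023, ω₂=-0.128
apply F[36]=-2.104 → step 37: x=0.221, v=0.459, θ₁=-0.045, ω₁=-0.092, θ₂=-0.025, ω₂=-0.117
apply F[37]=-2.075 → step 38: x=0.230, v=0.432, θ₁=-0.046, ω₁=-0.076, θ₂=-0.028, ω₂=-0.106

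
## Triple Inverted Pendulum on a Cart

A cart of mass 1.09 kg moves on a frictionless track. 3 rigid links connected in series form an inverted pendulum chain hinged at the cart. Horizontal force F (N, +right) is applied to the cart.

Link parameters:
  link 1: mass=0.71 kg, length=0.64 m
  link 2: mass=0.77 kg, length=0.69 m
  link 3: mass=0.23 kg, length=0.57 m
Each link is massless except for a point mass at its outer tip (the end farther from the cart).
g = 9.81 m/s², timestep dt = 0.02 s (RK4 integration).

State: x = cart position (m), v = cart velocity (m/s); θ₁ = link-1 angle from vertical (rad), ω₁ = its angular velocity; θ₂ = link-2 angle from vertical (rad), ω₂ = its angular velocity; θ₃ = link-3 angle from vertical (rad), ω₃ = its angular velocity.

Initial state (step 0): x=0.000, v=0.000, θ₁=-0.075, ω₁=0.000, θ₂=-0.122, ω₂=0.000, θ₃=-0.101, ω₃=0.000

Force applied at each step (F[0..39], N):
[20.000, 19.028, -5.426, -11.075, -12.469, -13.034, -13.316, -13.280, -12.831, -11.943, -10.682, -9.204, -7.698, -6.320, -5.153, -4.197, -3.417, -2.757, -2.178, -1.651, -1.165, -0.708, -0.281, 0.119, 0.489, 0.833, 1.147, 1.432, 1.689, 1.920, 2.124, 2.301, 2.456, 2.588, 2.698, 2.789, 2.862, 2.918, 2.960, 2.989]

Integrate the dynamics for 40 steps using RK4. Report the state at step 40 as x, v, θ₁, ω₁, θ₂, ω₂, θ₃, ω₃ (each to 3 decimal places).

Answer: x=-0.514, v=-0.625, θ₁=0.072, ω₁=0.114, θ₂=0.049, ω₂=0.143, θ₃=0.029, ω₃=0.140

Derivation:
apply F[0]=+20.000 → step 1: x=0.004, v=0.387, θ₁=-0.081, ω₁=-0.610, θ₂=-0.122, ω₂=-0.027, θ₃=-0.101, ω₃=0.008
apply F[1]=+19.028 → step 2: x=0.015, v=0.757, θ₁=-0.099, ω₁=-1.202, θ₂=-0.123, ω₂=-0.046, θ₃=-0.101, ω₃=0.015
apply F[2]=-5.426 → step 3: x=0.030, v=0.690, θ₁=-0.122, ω₁=-1.126, θ₂=-0.124, ω₂=-0.056, θ₃=-0.100, ω₃=0.025
apply F[3]=-11.075 → step 4: x=0.042, v=0.528, θ₁=-0.143, ω₁=-0.921, θ₂=-0.125, ω₂=-0.053, θ₃=-0.100, ω₃=0.036
apply F[4]=-12.469 → step 5: x=0.051, v=0.350, θ₁=-0.159, ω₁=-0.703, θ₂=-0.126, ω₂=-0.036, θ₃=-0.099, ω₃=0.049
apply F[5]=-13.034 → step 6: x=0.056, v=0.167, θ₁=-0.171, ω₁=-0.491, θ₂=-0.127, ω₂=-0.009, θ₃=-0.098, ω₃=0.063
apply F[6]=-13.316 → step 7: x=0.057, v=-0.016, θ₁=-0.179, ω₁=-0.286, θ₂=-0.126, ω₂=0.026, θ₃=-0.096, ω₃=0.078
apply F[7]=-13.280 → step 8: x=0.055, v=-0.197, θ₁=-0.182, ω₁=-0.091, θ₂=-0.126, ω₂=0.066, θ₃=-0.095, ω₃=0.094
apply F[8]=-12.831 → step 9: x=0.050, v=-0.369, θ₁=-0.182, ω₁=0.089, θ₂=-0.124, ω₂=0.108, θ₃=-0.093, ω₃=0.110
apply F[9]=-11.943 → step 10: x=0.041, v=-0.526, θ₁=-0.179, ω₁=0.247, θ₂=-0.121, ω₂=0.150, θ₃=-0.090, ω₃=0.125
apply F[10]=-10.682 → step 11: x=0.029, v=-0.663, θ₁=-0.173, ω₁=0.378, θ₂=-0.118, ω₂=0.189, θ₃=-0.088, ω₃=0.140
apply F[11]=-9.204 → step 12: x=0.014, v=-0.777, θ₁=-0.164, ω₁=0.477, θ₂=-0.114, ω₂=0.225, θ₃=-0.085, ω₃=0.154
apply F[12]=-7.698 → step 13: x=-0.002, v=-0.867, θ₁=-0.154, ω₁=0.547, θ₂=-0.109, ω₂=0.257, θ₃=-0.081, ω₃=0.167
apply F[13]=-6.320 → step 14: x=-0.020, v=-0.937, θ₁=-0.143, ω₁=0.591, θ₂=-0.103, ω₂=0.284, θ₃=-0.078, ω₃=0.179
apply F[14]=-5.153 → step 15: x=-0.039, v=-0.990, θ₁=-0.131, ω₁=0.615, θ₂=-0.097, ω₂=0.307, θ₃=-0.074, ω₃=0.190
apply F[15]=-4.197 → step 16: x=-0.060, v=-1.029, θ₁=-0.118, ω₁=0.625, θ₂=-0.091, ω₂=0.326, θ₃=-0.070, ω₃=0.200
apply F[16]=-3.417 → step 17: x=-0.080, v=-1.058, θ₁=-0.106, ω₁=0.625, θ₂=-0.084, ω₂=0.340, θ₃=-0.066, ω₃=0.208
apply F[17]=-2.757 → step 18: x=-0.102, v=-1.079, θ₁=-0.093, ω₁=0.619, θ₂=-0.078, ω₂=0.351, θ₃=-0.062, ω₃=0.216
apply F[18]=-2.178 → step 19: x=-0.123, v=-1.092, θ₁=-0.081, ω₁=0.608, θ₂=-0.070, ω₂=0.359, θ₃=-0.058, ω₃=0.222
apply F[19]=-1.651 → step 20: x=-0.145, v=-1.100, θ₁=-0.069, ω₁=0.594, θ₂=-0.063, ω₂=0.364, θ₃=-0.053, ω₃=0.227
apply F[20]=-1.165 → step 21: x=-0.167, v=-1.103, θ₁=-0.058, ω₁=0.577, θ₂=-0.056, ω₂=0.365, θ₃=-0.049, ω₃=0.230
apply F[21]=-0.708 → step 22: x=-0.189, v=-1.100, θ₁=-0.046, ω₁=0.557, θ₂=-0.049, ω₂=0.365, θ₃=-0.044, ω₃=0.233
apply F[22]=-0.281 → step 23: x=-0.211, v=-1.093, θ₁=-0.035, ω₁=0.536, θ₂=-0.041, ω₂=0.362, θ₃=-0.039, ω₃=0.235
apply F[23]=+0.119 → step 24: x=-0.233, v=-1.082, θ₁=-0.025, ω₁=0.512, θ₂=-0.034, ω₂=0.356, θ₃=-0.035, ω₃=0.235
apply F[24]=+0.489 → step 25: x=-0.255, v=-1.067, θ₁=-0.015, ω₁=0.487, θ₂=-0.027, ω₂=0.349, θ₃=-0.030, ω₃=0.234
apply F[25]=+0.833 → step 26: x=-0.276, v=-1.049, θ₁=-0.005, ω₁=0.461, θ₂=-0.020, ω₂=0.341, θ₃=-0.025, ω₃=0.232
apply F[26]=+1.147 → step 27: x=-0.297, v=-1.027, θ₁=0.004, ω₁=0.434, θ₂=-0.013, ω₂=0.330, θ₃=-0.021, ω₃=0.230
apply F[27]=+1.432 → step 28: x=-0.317, v=-1.004, θ₁=0.012, ω₁=0.407, θ₂=-0.007, ω₂=0.319, θ₃=-0.016, ω₃=0.226
apply F[28]=+1.689 → step 29: x=-0.337, v=-0.977, θ₁=0.020, ω₁=0.380, θ₂=-0.001, ω₂=0.306, θ₃=-0.012, ω₃=0.222
apply F[29]=+1.920 → step 30: x=-0.356, v=-0.949, θ₁=0.027, ω₁=0.352, θ₂=0.005, ω₂=0.293, θ₃=-0.007, ω₃=0.217
apply F[30]=+2.124 → step 31: x=-0.375, v=-0.920, θ₁=0.034, ω₁=0.325, θ₂=0.011, ω₂=0.279, θ₃=-0.003, ω₃=0.211
apply F[31]=+2.301 → step 32: x=-0.393, v=-0.889, θ₁=0.040, ω₁=0.298, θ₂=0.016, ω₂=0.264, θ₃=0.001, ω₃=0.205
apply F[32]=+2.456 → step 33: x=-0.410, v=-0.857, θ₁=0.046, ω₁=0.271, θ₂=0.022, ω₂=0.249, θ₃=0.005, ω₃=0.198
apply F[33]=+2.588 → step 34: x=-0.427, v=-0.824, θ₁=0.051, ω₁=0.246, θ₂=0.026, ω₂=0.234, θ₃=0.009, ω₃=0.190
apply F[34]=+2.698 → step 35: x=-0.443, v=-0.791, θ₁=0.056, ω₁=0.221, θ₂=0.031, ω₂=0.218, θ₃=0.013, ω₃=0.182
apply F[35]=+2.789 → step 36: x=-0.459, v=-0.758, θ₁=0.060, ω₁=0.198, θ₂=0.035, ω₂=0.203, θ₃=0.017, ω₃=0.174
apply F[36]=+2.862 → step 37: x=-0.473, v=-0.724, θ₁=0.064, ω₁=0.175, θ₂=0.039, ω₂=0.187, θ₃=0.020, ω₃=0.166
apply F[37]=+2.918 → step 38: x=-0.488, v=-0.691, θ₁=0.067, ω₁=0.153, θ₂=0.043, ω₂=0.172, θ₃=0.023, ω₃=0.157
apply F[38]=+2.960 → step 39: x=-0.501, v=-0.658, θ₁=0.070, ω₁=0.133, θ₂=0.046, ω₂=0.157, θ₃=0.026, ω₃=0.148
apply F[39]=+2.989 → step 40: x=-0.514, v=-0.625, θ₁=0.072, ω₁=0.114, θ₂=0.049, ω₂=0.143, θ₃=0.029, ω₃=0.140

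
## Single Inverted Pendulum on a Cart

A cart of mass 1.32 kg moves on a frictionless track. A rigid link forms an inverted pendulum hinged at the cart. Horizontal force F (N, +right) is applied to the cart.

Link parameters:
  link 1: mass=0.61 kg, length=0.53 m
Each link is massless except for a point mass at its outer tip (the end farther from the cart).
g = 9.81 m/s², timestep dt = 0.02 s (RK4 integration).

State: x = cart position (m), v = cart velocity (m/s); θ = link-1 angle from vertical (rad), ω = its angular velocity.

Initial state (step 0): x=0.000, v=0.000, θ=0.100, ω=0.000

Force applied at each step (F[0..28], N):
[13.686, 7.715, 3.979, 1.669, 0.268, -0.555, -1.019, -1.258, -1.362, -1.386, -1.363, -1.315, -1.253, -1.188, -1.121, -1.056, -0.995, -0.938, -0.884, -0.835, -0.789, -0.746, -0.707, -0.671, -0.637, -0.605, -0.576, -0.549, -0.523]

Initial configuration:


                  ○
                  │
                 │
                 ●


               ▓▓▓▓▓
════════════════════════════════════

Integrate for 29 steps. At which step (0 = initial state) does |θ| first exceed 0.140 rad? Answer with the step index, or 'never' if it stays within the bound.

apply F[0]=+13.686 → step 1: x=0.002, v=0.198, θ=0.097, ω=-0.334
apply F[1]=+7.715 → step 2: x=0.007, v=0.306, θ=0.088, ω=-0.503
apply F[2]=+3.979 → step 3: x=0.014, v=0.359, θ=0.078, ω=-0.572
apply F[3]=+1.669 → step 4: x=0.021, v=0.377, θ=0.066, ω=-0.581
apply F[4]=+0.268 → step 5: x=0.029, v=0.376, θ=0.055, ω=-0.556
apply F[5]=-0.555 → step 6: x=0.036, v=0.363, θ=0.044, ω=-0.514
apply F[6]=-1.019 → step 7: x=0.043, v=0.344, θ=0.034, ω=-0.464
apply F[7]=-1.258 → step 8: x=0.050, v=0.323, θ=0.025, ω=-0.412
apply F[8]=-1.362 → step 9: x=0.056, v=0.300, θ=0.018, ω=-0.361
apply F[9]=-1.386 → step 10: x=0.062, v=0.278, θ=0.011, ω=-0.314
apply F[10]=-1.363 → step 11: x=0.067, v=0.256, θ=0.005, ω=-0.270
apply F[11]=-1.315 → step 12: x=0.072, v=0.236, θ=0.000, ω=-0.231
apply F[12]=-1.253 → step 13: x=0.076, v=0.217, θ=-0.004, ω=-0.197
apply F[13]=-1.188 → step 14: x=0.081, v=0.200, θ=-0.008, ω=-0.166
apply F[14]=-1.121 → step 15: x=0.084, v=0.184, θ=-0.011, ω=-0.139
apply F[15]=-1.056 → step 16: x=0.088, v=0.169, θ=-0.013, ω=-0.115
apply F[16]=-0.995 → step 17: x=0.091, v=0.155, θ=-0.015, ω=-0.095
apply F[17]=-0.938 → step 18: x=0.094, v=0.142, θ=-0.017, ω=-0.077
apply F[18]=-0.884 → step 19: x=0.097, v=0.131, θ=-0.019, ω=-0.061
apply F[19]=-0.835 → step 20: x=0.099, v=0.120, θ=-0.020, ω=-0.048
apply F[20]=-0.789 → step 21: x=0.102, v=0.110, θ=-0.020, ω=-0.036
apply F[21]=-0.746 → step 22: x=0.104, v=0.100, θ=-0.021, ω=-0.026
apply F[22]=-0.707 → step 23: x=0.106, v=0.091, θ=-0.022, ω=-0.017
apply F[23]=-0.671 → step 24: x=0.108, v=0.083, θ=-0.022, ω=-0.010
apply F[24]=-0.637 → step 25: x=0.109, v=0.076, θ=-0.022, ω=-0.003
apply F[25]=-0.605 → step 26: x=0.111, v=0.068, θ=-0.022, ω=0.002
apply F[26]=-0.576 → step 27: x=0.112, v=0.062, θ=-0.022, ω=0.007
apply F[27]=-0.549 → step 28: x=0.113, v=0.055, θ=-0.022, ω=0.011
apply F[28]=-0.523 → step 29: x=0.114, v=0.049, θ=-0.021, ω=0.014
max |θ| = 0.100 ≤ 0.140 over all 30 states.

Answer: never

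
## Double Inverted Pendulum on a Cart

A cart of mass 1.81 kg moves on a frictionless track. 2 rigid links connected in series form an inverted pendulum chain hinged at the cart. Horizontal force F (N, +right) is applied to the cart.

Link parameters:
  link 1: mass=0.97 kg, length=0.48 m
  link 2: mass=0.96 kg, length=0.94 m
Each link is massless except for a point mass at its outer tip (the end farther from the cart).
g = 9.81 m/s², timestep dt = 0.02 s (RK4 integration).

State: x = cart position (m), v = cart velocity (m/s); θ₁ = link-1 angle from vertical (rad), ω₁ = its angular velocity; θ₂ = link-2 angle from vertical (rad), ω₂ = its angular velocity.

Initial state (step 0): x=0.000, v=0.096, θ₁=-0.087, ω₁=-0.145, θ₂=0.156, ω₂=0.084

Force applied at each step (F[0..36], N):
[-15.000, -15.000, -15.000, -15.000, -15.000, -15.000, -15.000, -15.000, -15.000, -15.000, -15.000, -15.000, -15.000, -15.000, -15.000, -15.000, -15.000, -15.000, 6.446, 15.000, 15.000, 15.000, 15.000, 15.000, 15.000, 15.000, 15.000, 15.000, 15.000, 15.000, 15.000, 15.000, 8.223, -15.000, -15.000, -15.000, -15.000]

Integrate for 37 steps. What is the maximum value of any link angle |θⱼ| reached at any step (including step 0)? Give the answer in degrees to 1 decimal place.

apply F[0]=-15.000 → step 1: x=0.000, v=-0.051, θ₁=-0.088, ω₁=0.030, θ₂=0.159, ω₂=0.185
apply F[1]=-15.000 → step 2: x=-0.002, v=-0.199, θ₁=-0.086, ω₁=0.204, θ₂=0.163, ω₂=0.287
apply F[2]=-15.000 → step 3: x=-0.008, v=-0.347, θ₁=-0.080, ω₁=0.383, θ₂=0.170, ω₂=0.388
apply F[3]=-15.000 → step 4: x=-0.016, v=-0.498, θ₁=-0.070, ω₁=0.571, θ₂=0.179, ω₂=0.489
apply F[4]=-15.000 → step 5: x=-0.027, v=-0.651, θ₁=-0.057, ω₁=0.772, θ₂=0.190, ω₂=0.586
apply F[5]=-15.000 → step 6: x=-0.042, v=-0.807, θ₁=-0.039, ω₁=0.992, θ₂=0.202, ω₂=0.679
apply F[6]=-15.000 → step 7: x=-0.060, v=-0.967, θ₁=-0.017, ω₁=1.234, θ₂=0.217, ω₂=0.766
apply F[7]=-15.000 → step 8: x=-0.081, v=-1.132, θ₁=0.010, ω₁=1.504, θ₂=0.233, ω₂=0.845
apply F[8]=-15.000 → step 9: x=-0.105, v=-1.302, θ₁=0.043, ω₁=1.806, θ₂=0.251, ω₂=0.914
apply F[9]=-15.000 → step 10: x=-0.133, v=-1.477, θ₁=0.083, ω₁=2.145, θ₂=0.269, ω₂=0.970
apply F[10]=-15.000 → step 11: x=-0.164, v=-1.655, θ₁=0.129, ω₁=2.521, θ₂=0.289, ω₂=1.011
apply F[11]=-15.000 → step 12: x=-0.199, v=-1.834, θ₁=0.184, ω₁=2.932, θ₂=0.310, ω₂=1.036
apply F[12]=-15.000 → step 13: x=-0.238, v=-2.011, θ₁=0.247, ω₁=3.369, θ₂=0.331, ω₂=1.047
apply F[13]=-15.000 → step 14: x=-0.279, v=-2.179, θ₁=0.319, ω₁=3.819, θ₂=0.352, ω₂=1.049
apply F[14]=-15.000 → step 15: x=-0.325, v=-2.330, θ₁=0.399, ω₁=4.258, θ₂=0.373, ω₂=1.049
apply F[15]=-15.000 → step 16: x=-0.373, v=-2.459, θ₁=0.489, ω₁=4.665, θ₂=0.394, ω₂=1.060
apply F[16]=-15.000 → step 17: x=-0.423, v=-2.561, θ₁=0.586, ω₁=5.020, θ₂=0.415, ω₂=1.093
apply F[17]=-15.000 → step 18: x=-0.475, v=-2.633, θ₁=0.689, ω₁=5.317, θ₂=0.438, ω₂=1.158
apply F[18]=+6.446 → step 19: x=-0.526, v=-2.519, θ₁=0.796, ω₁=5.376, θ₂=0.461, ω₂=1.195
apply F[19]=+15.000 → step 20: x=-0.575, v=-2.336, θ₁=0.904, ω₁=5.406, θ₂=0.485, ω₂=1.212
apply F[20]=+15.000 → step 21: x=-0.620, v=-2.148, θ₁=1.012, ω₁=5.482, θ₂=0.510, ω₂=1.235
apply F[21]=+15.000 → step 22: x=-0.661, v=-1.952, θ₁=1.123, ω₁=5.598, θ₂=0.535, ω₂=1.271
apply F[22]=+15.000 → step 23: x=-0.698, v=-1.746, θ₁=1.237, ω₁=5.752, θ₂=0.561, ω₂=1.323
apply F[23]=+15.000 → step 24: x=-0.730, v=-1.526, θ₁=1.354, ω₁=5.943, θ₂=0.588, ω₂=1.397
apply F[24]=+15.000 → step 25: x=-0.759, v=-1.290, θ₁=1.475, ω₁=6.171, θ₂=0.617, ω₂=1.499
apply F[25]=+15.000 → step 26: x=-0.782, v=-1.035, θ₁=1.601, ω₁=6.441, θ₂=0.648, ω₂=1.638
apply F[26]=+15.000 → step 27: x=-0.800, v=-0.759, θ₁=1.733, ω₁=6.757, θ₂=0.682, ω₂=1.824
apply F[27]=+15.000 → step 28: x=-0.812, v=-0.459, θ₁=1.871, ω₁=7.125, θ₂=0.721, ω₂=2.068
apply F[28]=+15.000 → step 29: x=-0.818, v=-0.133, θ₁=2.018, ω₁=7.552, θ₂=0.766, ω₂=2.387
apply F[29]=+15.000 → step 30: x=-0.817, v=0.220, θ₁=2.174, ω₁=8.043, θ₂=0.817, ω₂=2.804
apply F[30]=+15.000 → step 31: x=-0.809, v=0.599, θ₁=2.340, ω₁=8.593, θ₂=0.879, ω₂=3.345
apply F[31]=+15.000 → step 32: x=-0.793, v=0.994, θ₁=2.518, ω₁=9.180, θ₂=0.952, ω₂=4.042
apply F[32]=+8.223 → step 33: x=-0.770, v=1.313, θ₁=2.706, ω₁=9.609, θ₂=1.042, ω₂=4.944
apply F[33]=-15.000 → step 34: x=-0.744, v=1.329, θ₁=2.896, ω₁=9.334, θ₂=1.151, ω₂=6.014
apply F[34]=-15.000 → step 35: x=-0.718, v=1.241, θ₁=3.076, ω₁=8.591, θ₂=1.282, ω₂=6.976
apply F[35]=-15.000 → step 36: x=-0.694, v=1.070, θ₁=3.236, ω₁=7.366, θ₂=1.429, ω₂=7.713
apply F[36]=-15.000 → step 37: x=-0.675, v=0.866, θ₁=3.368, ω₁=5.778, θ₂=1.588, ω₂=8.188
Max |angle| over trajectory = 3.368 rad = 193.0°.

Answer: 193.0°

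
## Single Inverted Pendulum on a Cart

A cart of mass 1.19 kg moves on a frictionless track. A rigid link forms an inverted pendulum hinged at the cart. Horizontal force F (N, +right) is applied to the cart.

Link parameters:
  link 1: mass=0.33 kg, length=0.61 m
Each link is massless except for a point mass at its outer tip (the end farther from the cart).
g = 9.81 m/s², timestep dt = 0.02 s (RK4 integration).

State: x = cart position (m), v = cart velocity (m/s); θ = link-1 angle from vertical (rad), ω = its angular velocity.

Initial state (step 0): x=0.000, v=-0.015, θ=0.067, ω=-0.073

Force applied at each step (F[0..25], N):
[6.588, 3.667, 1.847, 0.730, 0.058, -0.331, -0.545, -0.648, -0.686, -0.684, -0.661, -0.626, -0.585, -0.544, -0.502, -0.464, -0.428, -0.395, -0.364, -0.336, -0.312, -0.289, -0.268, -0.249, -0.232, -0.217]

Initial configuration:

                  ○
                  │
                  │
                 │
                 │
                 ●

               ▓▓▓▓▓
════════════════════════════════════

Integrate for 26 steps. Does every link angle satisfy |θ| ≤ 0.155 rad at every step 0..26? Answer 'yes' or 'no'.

Answer: yes

Derivation:
apply F[0]=+6.588 → step 1: x=0.001, v=0.092, θ=0.064, ω=-0.227
apply F[1]=+3.667 → step 2: x=0.003, v=0.150, θ=0.059, ω=-0.302
apply F[2]=+1.847 → step 3: x=0.006, v=0.178, θ=0.052, ω=-0.330
apply F[3]=+0.730 → step 4: x=0.010, v=0.188, θ=0.046, ω=-0.330
apply F[4]=+0.058 → step 5: x=0.014, v=0.187, θ=0.039, ω=-0.315
apply F[5]=-0.331 → step 6: x=0.018, v=0.179, θ=0.033, ω=-0.291
apply F[6]=-0.545 → step 7: x=0.021, v=0.168, θ=0.028, ω=-0.263
apply F[7]=-0.648 → step 8: x=0.024, v=0.156, θ=0.023, ω=-0.235
apply F[8]=-0.686 → step 9: x=0.027, v=0.143, θ=0.018, ω=-0.208
apply F[9]=-0.684 → step 10: x=0.030, v=0.131, θ=0.014, ω=-0.182
apply F[10]=-0.661 → step 11: x=0.032, v=0.119, θ=0.011, ω=-0.159
apply F[11]=-0.626 → step 12: x=0.035, v=0.108, θ=0.008, ω=-0.137
apply F[12]=-0.585 → step 13: x=0.037, v=0.098, θ=0.006, ω=-0.119
apply F[13]=-0.544 → step 14: x=0.039, v=0.089, θ=0.003, ω=-0.102
apply F[14]=-0.502 → step 15: x=0.040, v=0.080, θ=0.001, ω=-0.087
apply F[15]=-0.464 → step 16: x=0.042, v=0.072, θ=-0.000, ω=-0.074
apply F[16]=-0.428 → step 17: x=0.043, v=0.065, θ=-0.002, ω=-0.062
apply F[17]=-0.395 → step 18: x=0.045, v=0.058, θ=-0.003, ω=-0.052
apply F[18]=-0.364 → step 19: x=0.046, v=0.053, θ=-0.004, ω=-0.044
apply F[19]=-0.336 → step 20: x=0.047, v=0.047, θ=-0.004, ω=-0.036
apply F[20]=-0.312 → step 21: x=0.048, v=0.042, θ=-0.005, ω=-0.029
apply F[21]=-0.289 → step 22: x=0.048, v=0.038, θ=-0.006, ω=-0.024
apply F[22]=-0.268 → step 23: x=0.049, v=0.033, θ=-0.006, ω=-0.019
apply F[23]=-0.249 → step 24: x=0.050, v=0.030, θ=-0.006, ω=-0.014
apply F[24]=-0.232 → step 25: x=0.050, v=0.026, θ=-0.007, ω=-0.011
apply F[25]=-0.217 → step 26: x=0.051, v=0.023, θ=-0.007, ω=-0.007
Max |angle| over trajectory = 0.067 rad; bound = 0.155 → within bound.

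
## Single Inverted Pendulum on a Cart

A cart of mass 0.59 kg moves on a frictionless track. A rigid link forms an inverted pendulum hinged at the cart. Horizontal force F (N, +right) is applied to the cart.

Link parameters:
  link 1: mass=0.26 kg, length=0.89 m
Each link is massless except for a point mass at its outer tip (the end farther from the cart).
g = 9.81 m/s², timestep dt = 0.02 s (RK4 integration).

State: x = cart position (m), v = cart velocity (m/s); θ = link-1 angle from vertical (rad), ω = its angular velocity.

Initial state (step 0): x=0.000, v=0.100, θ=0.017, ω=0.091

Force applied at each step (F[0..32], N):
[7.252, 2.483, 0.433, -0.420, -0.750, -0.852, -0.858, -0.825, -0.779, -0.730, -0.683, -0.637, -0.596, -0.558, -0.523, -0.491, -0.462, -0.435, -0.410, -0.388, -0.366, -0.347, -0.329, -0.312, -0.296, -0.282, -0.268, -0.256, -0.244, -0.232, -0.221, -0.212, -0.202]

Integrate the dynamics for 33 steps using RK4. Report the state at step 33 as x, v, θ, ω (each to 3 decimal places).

Answer: x=0.125, v=0.027, θ=-0.023, ω=0.032

Derivation:
apply F[0]=+7.252 → step 1: x=0.004, v=0.344, θ=0.016, ω=-0.180
apply F[1]=+2.483 → step 2: x=0.012, v=0.427, θ=0.012, ω=-0.270
apply F[2]=+0.433 → step 3: x=0.021, v=0.441, θ=0.006, ω=-0.284
apply F[3]=-0.420 → step 4: x=0.030, v=0.427, θ=0.001, ω=-0.266
apply F[4]=-0.750 → step 5: x=0.038, v=0.401, θ=-0.004, ω=-0.239
apply F[5]=-0.852 → step 6: x=0.046, v=0.373, θ=-0.009, ω=-0.208
apply F[6]=-0.858 → step 7: x=0.053, v=0.345, θ=-0.013, ω=-0.179
apply F[7]=-0.825 → step 8: x=0.059, v=0.318, θ=-0.016, ω=-0.152
apply F[8]=-0.779 → step 9: x=0.065, v=0.293, θ=-0.019, ω=-0.128
apply F[9]=-0.730 → step 10: x=0.071, v=0.270, θ=-0.021, ω=-0.107
apply F[10]=-0.683 → step 11: x=0.076, v=0.249, θ=-0.023, ω=-0.088
apply F[11]=-0.637 → step 12: x=0.081, v=0.230, θ=-0.025, ω=-0.071
apply F[12]=-0.596 → step 13: x=0.086, v=0.212, θ=-0.026, ω=-0.057
apply F[13]=-0.558 → step 14: x=0.090, v=0.195, θ=-0.027, ω=-0.044
apply F[14]=-0.523 → step 15: x=0.093, v=0.180, θ=-0.028, ω=-0.033
apply F[15]=-0.491 → step 16: x=0.097, v=0.165, θ=-0.028, ω=-0.023
apply F[16]=-0.462 → step 17: x=0.100, v=0.152, θ=-0.029, ω=-0.014
apply F[17]=-0.435 → step 18: x=0.103, v=0.140, θ=-0.029, ω=-0.007
apply F[18]=-0.410 → step 19: x=0.106, v=0.129, θ=-0.029, ω=-0.000
apply F[19]=-0.388 → step 20: x=0.108, v=0.118, θ=-0.029, ω=0.005
apply F[20]=-0.366 → step 21: x=0.110, v=0.108, θ=-0.029, ω=0.010
apply F[21]=-0.347 → step 22: x=0.112, v=0.099, θ=-0.029, ω=0.014
apply F[22]=-0.329 → step 23: x=0.114, v=0.090, θ=-0.028, ω=0.017
apply F[23]=-0.312 → step 24: x=0.116, v=0.082, θ=-0.028, ω=0.020
apply F[24]=-0.296 → step 25: x=0.118, v=0.074, θ=-0.027, ω=0.023
apply F[25]=-0.282 → step 26: x=0.119, v=0.067, θ=-0.027, ω=0.025
apply F[26]=-0.268 → step 27: x=0.120, v=0.060, θ=-0.026, ω=0.027
apply F[27]=-0.256 → step 28: x=0.121, v=0.054, θ=-0.026, ω=0.028
apply F[28]=-0.244 → step 29: x=0.122, v=0.048, θ=-0.025, ω=0.029
apply F[29]=-0.232 → step 30: x=0.123, v=0.042, θ=-0.025, ω=0.030
apply F[30]=-0.221 → step 31: x=0.124, v=0.037, θ=-0.024, ω=0.031
apply F[31]=-0.212 → step 32: x=0.125, v=0.032, θ=-0.024, ω=0.031
apply F[32]=-0.202 → step 33: x=0.125, v=0.027, θ=-0.023, ω=0.032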